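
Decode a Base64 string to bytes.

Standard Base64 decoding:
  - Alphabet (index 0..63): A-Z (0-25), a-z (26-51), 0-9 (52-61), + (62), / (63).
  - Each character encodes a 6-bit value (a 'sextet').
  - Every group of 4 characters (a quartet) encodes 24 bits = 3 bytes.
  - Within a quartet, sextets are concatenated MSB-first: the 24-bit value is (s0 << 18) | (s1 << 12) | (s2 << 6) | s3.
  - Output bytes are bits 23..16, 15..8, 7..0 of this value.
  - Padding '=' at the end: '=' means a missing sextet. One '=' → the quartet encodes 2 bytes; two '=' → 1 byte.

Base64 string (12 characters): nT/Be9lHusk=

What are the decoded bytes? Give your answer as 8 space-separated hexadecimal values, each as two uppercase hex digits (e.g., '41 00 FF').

Answer: 9D 3F C1 7B D9 47 BA C9

Derivation:
After char 0 ('n'=39): chars_in_quartet=1 acc=0x27 bytes_emitted=0
After char 1 ('T'=19): chars_in_quartet=2 acc=0x9D3 bytes_emitted=0
After char 2 ('/'=63): chars_in_quartet=3 acc=0x274FF bytes_emitted=0
After char 3 ('B'=1): chars_in_quartet=4 acc=0x9D3FC1 -> emit 9D 3F C1, reset; bytes_emitted=3
After char 4 ('e'=30): chars_in_quartet=1 acc=0x1E bytes_emitted=3
After char 5 ('9'=61): chars_in_quartet=2 acc=0x7BD bytes_emitted=3
After char 6 ('l'=37): chars_in_quartet=3 acc=0x1EF65 bytes_emitted=3
After char 7 ('H'=7): chars_in_quartet=4 acc=0x7BD947 -> emit 7B D9 47, reset; bytes_emitted=6
After char 8 ('u'=46): chars_in_quartet=1 acc=0x2E bytes_emitted=6
After char 9 ('s'=44): chars_in_quartet=2 acc=0xBAC bytes_emitted=6
After char 10 ('k'=36): chars_in_quartet=3 acc=0x2EB24 bytes_emitted=6
Padding '=': partial quartet acc=0x2EB24 -> emit BA C9; bytes_emitted=8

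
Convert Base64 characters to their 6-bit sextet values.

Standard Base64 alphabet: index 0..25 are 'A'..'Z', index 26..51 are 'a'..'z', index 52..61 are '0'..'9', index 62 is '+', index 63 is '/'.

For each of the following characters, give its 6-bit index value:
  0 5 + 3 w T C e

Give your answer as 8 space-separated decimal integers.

Answer: 52 57 62 55 48 19 2 30

Derivation:
'0': 0..9 range, 52 + ord('0') − ord('0') = 52
'5': 0..9 range, 52 + ord('5') − ord('0') = 57
'+': index 62
'3': 0..9 range, 52 + ord('3') − ord('0') = 55
'w': a..z range, 26 + ord('w') − ord('a') = 48
'T': A..Z range, ord('T') − ord('A') = 19
'C': A..Z range, ord('C') − ord('A') = 2
'e': a..z range, 26 + ord('e') − ord('a') = 30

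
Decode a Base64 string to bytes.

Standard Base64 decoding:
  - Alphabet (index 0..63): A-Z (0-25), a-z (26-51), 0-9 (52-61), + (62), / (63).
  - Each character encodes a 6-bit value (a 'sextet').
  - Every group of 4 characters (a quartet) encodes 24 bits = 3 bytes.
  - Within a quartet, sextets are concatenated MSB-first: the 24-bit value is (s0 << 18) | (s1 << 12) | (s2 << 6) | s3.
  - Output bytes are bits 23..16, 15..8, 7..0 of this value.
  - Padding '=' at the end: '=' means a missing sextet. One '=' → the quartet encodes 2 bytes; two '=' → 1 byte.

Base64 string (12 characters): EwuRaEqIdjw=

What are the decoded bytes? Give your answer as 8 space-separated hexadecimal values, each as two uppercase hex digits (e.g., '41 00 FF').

After char 0 ('E'=4): chars_in_quartet=1 acc=0x4 bytes_emitted=0
After char 1 ('w'=48): chars_in_quartet=2 acc=0x130 bytes_emitted=0
After char 2 ('u'=46): chars_in_quartet=3 acc=0x4C2E bytes_emitted=0
After char 3 ('R'=17): chars_in_quartet=4 acc=0x130B91 -> emit 13 0B 91, reset; bytes_emitted=3
After char 4 ('a'=26): chars_in_quartet=1 acc=0x1A bytes_emitted=3
After char 5 ('E'=4): chars_in_quartet=2 acc=0x684 bytes_emitted=3
After char 6 ('q'=42): chars_in_quartet=3 acc=0x1A12A bytes_emitted=3
After char 7 ('I'=8): chars_in_quartet=4 acc=0x684A88 -> emit 68 4A 88, reset; bytes_emitted=6
After char 8 ('d'=29): chars_in_quartet=1 acc=0x1D bytes_emitted=6
After char 9 ('j'=35): chars_in_quartet=2 acc=0x763 bytes_emitted=6
After char 10 ('w'=48): chars_in_quartet=3 acc=0x1D8F0 bytes_emitted=6
Padding '=': partial quartet acc=0x1D8F0 -> emit 76 3C; bytes_emitted=8

Answer: 13 0B 91 68 4A 88 76 3C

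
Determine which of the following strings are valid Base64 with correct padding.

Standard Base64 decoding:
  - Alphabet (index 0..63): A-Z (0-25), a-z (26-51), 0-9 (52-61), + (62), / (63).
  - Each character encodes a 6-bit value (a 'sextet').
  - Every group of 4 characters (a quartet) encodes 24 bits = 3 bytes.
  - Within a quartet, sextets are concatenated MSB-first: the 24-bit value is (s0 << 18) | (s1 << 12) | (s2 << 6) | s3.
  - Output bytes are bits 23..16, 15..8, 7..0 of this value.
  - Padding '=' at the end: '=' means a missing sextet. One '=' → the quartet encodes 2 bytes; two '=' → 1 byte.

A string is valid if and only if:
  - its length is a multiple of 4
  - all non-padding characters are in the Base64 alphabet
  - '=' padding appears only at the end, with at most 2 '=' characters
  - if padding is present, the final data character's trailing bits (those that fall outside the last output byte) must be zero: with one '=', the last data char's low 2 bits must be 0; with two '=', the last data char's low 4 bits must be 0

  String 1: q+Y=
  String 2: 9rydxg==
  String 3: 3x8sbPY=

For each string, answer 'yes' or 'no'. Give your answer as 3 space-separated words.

String 1: 'q+Y=' → valid
String 2: '9rydxg==' → valid
String 3: '3x8sbPY=' → valid

Answer: yes yes yes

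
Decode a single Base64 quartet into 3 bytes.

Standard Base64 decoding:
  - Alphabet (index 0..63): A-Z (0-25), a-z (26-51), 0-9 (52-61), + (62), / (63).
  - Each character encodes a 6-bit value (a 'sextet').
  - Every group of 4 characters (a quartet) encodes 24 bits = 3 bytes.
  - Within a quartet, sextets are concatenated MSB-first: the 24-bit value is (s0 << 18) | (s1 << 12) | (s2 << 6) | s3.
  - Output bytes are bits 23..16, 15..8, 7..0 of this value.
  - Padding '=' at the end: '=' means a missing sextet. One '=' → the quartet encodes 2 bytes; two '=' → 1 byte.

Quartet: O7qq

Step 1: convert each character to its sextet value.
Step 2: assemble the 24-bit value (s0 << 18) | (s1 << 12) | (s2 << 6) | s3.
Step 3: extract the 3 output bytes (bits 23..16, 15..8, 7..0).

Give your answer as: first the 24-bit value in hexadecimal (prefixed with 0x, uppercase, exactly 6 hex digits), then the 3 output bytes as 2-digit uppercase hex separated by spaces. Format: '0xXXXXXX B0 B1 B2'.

Answer: 0x3BBAAA 3B BA AA

Derivation:
Sextets: O=14, 7=59, q=42, q=42
24-bit: (14<<18) | (59<<12) | (42<<6) | 42
      = 0x380000 | 0x03B000 | 0x000A80 | 0x00002A
      = 0x3BBAAA
Bytes: (v>>16)&0xFF=3B, (v>>8)&0xFF=BA, v&0xFF=AA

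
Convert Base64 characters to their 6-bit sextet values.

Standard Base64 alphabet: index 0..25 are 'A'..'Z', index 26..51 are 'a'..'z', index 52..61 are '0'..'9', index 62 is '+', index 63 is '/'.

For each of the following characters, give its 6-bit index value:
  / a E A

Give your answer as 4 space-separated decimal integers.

Answer: 63 26 4 0

Derivation:
'/': index 63
'a': a..z range, 26 + ord('a') − ord('a') = 26
'E': A..Z range, ord('E') − ord('A') = 4
'A': A..Z range, ord('A') − ord('A') = 0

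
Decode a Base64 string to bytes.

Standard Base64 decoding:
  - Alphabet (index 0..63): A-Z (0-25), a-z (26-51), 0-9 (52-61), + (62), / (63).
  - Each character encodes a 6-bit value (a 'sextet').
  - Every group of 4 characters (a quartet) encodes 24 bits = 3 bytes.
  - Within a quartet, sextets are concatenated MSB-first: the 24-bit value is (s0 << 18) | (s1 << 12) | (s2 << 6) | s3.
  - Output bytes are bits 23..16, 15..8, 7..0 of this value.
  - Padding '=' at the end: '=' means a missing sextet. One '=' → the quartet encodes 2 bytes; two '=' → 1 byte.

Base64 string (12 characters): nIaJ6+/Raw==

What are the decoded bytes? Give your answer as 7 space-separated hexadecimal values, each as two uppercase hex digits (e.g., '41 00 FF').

After char 0 ('n'=39): chars_in_quartet=1 acc=0x27 bytes_emitted=0
After char 1 ('I'=8): chars_in_quartet=2 acc=0x9C8 bytes_emitted=0
After char 2 ('a'=26): chars_in_quartet=3 acc=0x2721A bytes_emitted=0
After char 3 ('J'=9): chars_in_quartet=4 acc=0x9C8689 -> emit 9C 86 89, reset; bytes_emitted=3
After char 4 ('6'=58): chars_in_quartet=1 acc=0x3A bytes_emitted=3
After char 5 ('+'=62): chars_in_quartet=2 acc=0xEBE bytes_emitted=3
After char 6 ('/'=63): chars_in_quartet=3 acc=0x3AFBF bytes_emitted=3
After char 7 ('R'=17): chars_in_quartet=4 acc=0xEBEFD1 -> emit EB EF D1, reset; bytes_emitted=6
After char 8 ('a'=26): chars_in_quartet=1 acc=0x1A bytes_emitted=6
After char 9 ('w'=48): chars_in_quartet=2 acc=0x6B0 bytes_emitted=6
Padding '==': partial quartet acc=0x6B0 -> emit 6B; bytes_emitted=7

Answer: 9C 86 89 EB EF D1 6B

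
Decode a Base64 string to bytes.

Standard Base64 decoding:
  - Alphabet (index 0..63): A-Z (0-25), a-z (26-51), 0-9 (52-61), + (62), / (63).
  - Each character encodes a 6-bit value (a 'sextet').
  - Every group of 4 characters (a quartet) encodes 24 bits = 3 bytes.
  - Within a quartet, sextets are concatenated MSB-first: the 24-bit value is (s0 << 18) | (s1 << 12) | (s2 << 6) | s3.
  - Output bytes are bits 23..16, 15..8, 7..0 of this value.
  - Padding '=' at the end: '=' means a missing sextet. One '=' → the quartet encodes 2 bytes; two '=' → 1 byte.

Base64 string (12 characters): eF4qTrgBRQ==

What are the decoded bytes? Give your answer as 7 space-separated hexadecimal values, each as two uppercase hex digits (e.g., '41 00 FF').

Answer: 78 5E 2A 4E B8 01 45

Derivation:
After char 0 ('e'=30): chars_in_quartet=1 acc=0x1E bytes_emitted=0
After char 1 ('F'=5): chars_in_quartet=2 acc=0x785 bytes_emitted=0
After char 2 ('4'=56): chars_in_quartet=3 acc=0x1E178 bytes_emitted=0
After char 3 ('q'=42): chars_in_quartet=4 acc=0x785E2A -> emit 78 5E 2A, reset; bytes_emitted=3
After char 4 ('T'=19): chars_in_quartet=1 acc=0x13 bytes_emitted=3
After char 5 ('r'=43): chars_in_quartet=2 acc=0x4EB bytes_emitted=3
After char 6 ('g'=32): chars_in_quartet=3 acc=0x13AE0 bytes_emitted=3
After char 7 ('B'=1): chars_in_quartet=4 acc=0x4EB801 -> emit 4E B8 01, reset; bytes_emitted=6
After char 8 ('R'=17): chars_in_quartet=1 acc=0x11 bytes_emitted=6
After char 9 ('Q'=16): chars_in_quartet=2 acc=0x450 bytes_emitted=6
Padding '==': partial quartet acc=0x450 -> emit 45; bytes_emitted=7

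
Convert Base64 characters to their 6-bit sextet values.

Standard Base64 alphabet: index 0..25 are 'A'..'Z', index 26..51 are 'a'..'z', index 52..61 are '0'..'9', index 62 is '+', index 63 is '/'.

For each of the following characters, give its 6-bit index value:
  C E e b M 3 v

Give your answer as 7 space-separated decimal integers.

'C': A..Z range, ord('C') − ord('A') = 2
'E': A..Z range, ord('E') − ord('A') = 4
'e': a..z range, 26 + ord('e') − ord('a') = 30
'b': a..z range, 26 + ord('b') − ord('a') = 27
'M': A..Z range, ord('M') − ord('A') = 12
'3': 0..9 range, 52 + ord('3') − ord('0') = 55
'v': a..z range, 26 + ord('v') − ord('a') = 47

Answer: 2 4 30 27 12 55 47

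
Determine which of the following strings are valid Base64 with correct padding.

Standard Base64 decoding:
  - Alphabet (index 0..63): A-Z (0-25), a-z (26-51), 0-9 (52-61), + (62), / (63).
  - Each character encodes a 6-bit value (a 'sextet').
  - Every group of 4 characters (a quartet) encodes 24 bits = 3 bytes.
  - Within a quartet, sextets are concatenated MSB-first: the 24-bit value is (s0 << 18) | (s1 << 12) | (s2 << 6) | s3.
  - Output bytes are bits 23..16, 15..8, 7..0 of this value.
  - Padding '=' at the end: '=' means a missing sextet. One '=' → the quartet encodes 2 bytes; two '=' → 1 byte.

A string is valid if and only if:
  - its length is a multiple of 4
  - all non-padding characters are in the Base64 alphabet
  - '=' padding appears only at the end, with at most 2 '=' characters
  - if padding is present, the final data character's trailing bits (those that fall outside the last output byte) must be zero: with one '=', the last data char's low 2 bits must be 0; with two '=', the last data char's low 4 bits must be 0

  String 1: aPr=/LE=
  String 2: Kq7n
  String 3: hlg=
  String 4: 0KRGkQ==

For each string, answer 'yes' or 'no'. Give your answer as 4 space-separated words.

String 1: 'aPr=/LE=' → invalid (bad char(s): ['=']; '=' in middle)
String 2: 'Kq7n' → valid
String 3: 'hlg=' → valid
String 4: '0KRGkQ==' → valid

Answer: no yes yes yes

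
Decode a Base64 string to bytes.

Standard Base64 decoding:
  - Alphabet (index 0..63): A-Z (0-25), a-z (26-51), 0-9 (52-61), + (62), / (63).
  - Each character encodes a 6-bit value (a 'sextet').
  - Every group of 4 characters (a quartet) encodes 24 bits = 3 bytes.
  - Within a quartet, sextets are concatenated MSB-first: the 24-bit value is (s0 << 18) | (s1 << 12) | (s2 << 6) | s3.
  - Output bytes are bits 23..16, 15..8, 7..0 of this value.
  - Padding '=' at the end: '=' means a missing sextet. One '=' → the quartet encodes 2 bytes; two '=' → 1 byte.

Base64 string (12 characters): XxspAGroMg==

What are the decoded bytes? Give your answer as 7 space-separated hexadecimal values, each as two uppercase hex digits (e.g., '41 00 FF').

Answer: 5F 1B 29 00 6A E8 32

Derivation:
After char 0 ('X'=23): chars_in_quartet=1 acc=0x17 bytes_emitted=0
After char 1 ('x'=49): chars_in_quartet=2 acc=0x5F1 bytes_emitted=0
After char 2 ('s'=44): chars_in_quartet=3 acc=0x17C6C bytes_emitted=0
After char 3 ('p'=41): chars_in_quartet=4 acc=0x5F1B29 -> emit 5F 1B 29, reset; bytes_emitted=3
After char 4 ('A'=0): chars_in_quartet=1 acc=0x0 bytes_emitted=3
After char 5 ('G'=6): chars_in_quartet=2 acc=0x6 bytes_emitted=3
After char 6 ('r'=43): chars_in_quartet=3 acc=0x1AB bytes_emitted=3
After char 7 ('o'=40): chars_in_quartet=4 acc=0x6AE8 -> emit 00 6A E8, reset; bytes_emitted=6
After char 8 ('M'=12): chars_in_quartet=1 acc=0xC bytes_emitted=6
After char 9 ('g'=32): chars_in_quartet=2 acc=0x320 bytes_emitted=6
Padding '==': partial quartet acc=0x320 -> emit 32; bytes_emitted=7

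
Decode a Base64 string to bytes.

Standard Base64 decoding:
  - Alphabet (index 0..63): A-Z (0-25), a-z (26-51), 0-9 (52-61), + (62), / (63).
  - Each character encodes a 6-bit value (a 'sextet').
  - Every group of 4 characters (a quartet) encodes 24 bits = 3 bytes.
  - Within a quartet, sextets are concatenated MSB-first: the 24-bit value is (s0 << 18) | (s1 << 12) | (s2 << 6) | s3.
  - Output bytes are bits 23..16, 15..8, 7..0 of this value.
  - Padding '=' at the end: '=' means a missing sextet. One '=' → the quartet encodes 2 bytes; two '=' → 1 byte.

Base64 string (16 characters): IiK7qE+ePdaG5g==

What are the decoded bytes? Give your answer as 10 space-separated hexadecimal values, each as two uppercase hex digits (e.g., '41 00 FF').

Answer: 22 22 BB A8 4F 9E 3D D6 86 E6

Derivation:
After char 0 ('I'=8): chars_in_quartet=1 acc=0x8 bytes_emitted=0
After char 1 ('i'=34): chars_in_quartet=2 acc=0x222 bytes_emitted=0
After char 2 ('K'=10): chars_in_quartet=3 acc=0x888A bytes_emitted=0
After char 3 ('7'=59): chars_in_quartet=4 acc=0x2222BB -> emit 22 22 BB, reset; bytes_emitted=3
After char 4 ('q'=42): chars_in_quartet=1 acc=0x2A bytes_emitted=3
After char 5 ('E'=4): chars_in_quartet=2 acc=0xA84 bytes_emitted=3
After char 6 ('+'=62): chars_in_quartet=3 acc=0x2A13E bytes_emitted=3
After char 7 ('e'=30): chars_in_quartet=4 acc=0xA84F9E -> emit A8 4F 9E, reset; bytes_emitted=6
After char 8 ('P'=15): chars_in_quartet=1 acc=0xF bytes_emitted=6
After char 9 ('d'=29): chars_in_quartet=2 acc=0x3DD bytes_emitted=6
After char 10 ('a'=26): chars_in_quartet=3 acc=0xF75A bytes_emitted=6
After char 11 ('G'=6): chars_in_quartet=4 acc=0x3DD686 -> emit 3D D6 86, reset; bytes_emitted=9
After char 12 ('5'=57): chars_in_quartet=1 acc=0x39 bytes_emitted=9
After char 13 ('g'=32): chars_in_quartet=2 acc=0xE60 bytes_emitted=9
Padding '==': partial quartet acc=0xE60 -> emit E6; bytes_emitted=10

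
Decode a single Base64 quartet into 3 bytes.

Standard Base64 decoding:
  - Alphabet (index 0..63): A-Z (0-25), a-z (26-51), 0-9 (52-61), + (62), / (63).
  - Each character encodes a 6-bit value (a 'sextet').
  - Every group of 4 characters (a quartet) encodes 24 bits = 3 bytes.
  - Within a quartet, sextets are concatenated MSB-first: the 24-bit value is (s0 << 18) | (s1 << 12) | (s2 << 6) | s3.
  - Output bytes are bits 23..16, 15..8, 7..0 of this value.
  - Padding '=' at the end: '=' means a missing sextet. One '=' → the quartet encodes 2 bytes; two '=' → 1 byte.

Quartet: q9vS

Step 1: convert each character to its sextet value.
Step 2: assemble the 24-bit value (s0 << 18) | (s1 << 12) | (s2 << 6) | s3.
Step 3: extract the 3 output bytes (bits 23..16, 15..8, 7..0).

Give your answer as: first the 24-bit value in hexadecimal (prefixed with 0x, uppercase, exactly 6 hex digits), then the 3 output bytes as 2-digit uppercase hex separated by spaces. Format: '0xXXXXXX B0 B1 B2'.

Sextets: q=42, 9=61, v=47, S=18
24-bit: (42<<18) | (61<<12) | (47<<6) | 18
      = 0xA80000 | 0x03D000 | 0x000BC0 | 0x000012
      = 0xABDBD2
Bytes: (v>>16)&0xFF=AB, (v>>8)&0xFF=DB, v&0xFF=D2

Answer: 0xABDBD2 AB DB D2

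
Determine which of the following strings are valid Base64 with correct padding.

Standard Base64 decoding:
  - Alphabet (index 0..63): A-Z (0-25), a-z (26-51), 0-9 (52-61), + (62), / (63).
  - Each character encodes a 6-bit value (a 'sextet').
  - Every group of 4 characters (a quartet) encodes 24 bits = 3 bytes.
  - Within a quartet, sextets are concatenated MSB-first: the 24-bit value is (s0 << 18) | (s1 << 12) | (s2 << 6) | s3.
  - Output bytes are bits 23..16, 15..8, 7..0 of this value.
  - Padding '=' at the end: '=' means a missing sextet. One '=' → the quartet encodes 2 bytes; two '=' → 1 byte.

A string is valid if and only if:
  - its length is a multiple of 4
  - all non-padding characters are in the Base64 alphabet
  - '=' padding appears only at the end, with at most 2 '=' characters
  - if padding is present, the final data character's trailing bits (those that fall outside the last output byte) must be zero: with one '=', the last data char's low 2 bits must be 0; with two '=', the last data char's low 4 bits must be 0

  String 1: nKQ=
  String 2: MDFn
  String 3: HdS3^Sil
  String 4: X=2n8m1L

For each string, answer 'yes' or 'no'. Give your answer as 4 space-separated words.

String 1: 'nKQ=' → valid
String 2: 'MDFn' → valid
String 3: 'HdS3^Sil' → invalid (bad char(s): ['^'])
String 4: 'X=2n8m1L' → invalid (bad char(s): ['=']; '=' in middle)

Answer: yes yes no no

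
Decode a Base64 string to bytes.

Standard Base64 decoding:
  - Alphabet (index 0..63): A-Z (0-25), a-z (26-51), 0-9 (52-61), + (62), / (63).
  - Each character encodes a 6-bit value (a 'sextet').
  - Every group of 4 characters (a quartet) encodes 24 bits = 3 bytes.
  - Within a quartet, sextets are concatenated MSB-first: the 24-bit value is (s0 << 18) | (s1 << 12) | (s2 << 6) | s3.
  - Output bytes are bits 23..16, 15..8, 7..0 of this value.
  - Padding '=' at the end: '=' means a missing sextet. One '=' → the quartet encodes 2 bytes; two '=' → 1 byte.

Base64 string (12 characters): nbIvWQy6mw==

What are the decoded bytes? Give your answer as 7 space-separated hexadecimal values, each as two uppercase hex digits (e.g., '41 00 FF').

After char 0 ('n'=39): chars_in_quartet=1 acc=0x27 bytes_emitted=0
After char 1 ('b'=27): chars_in_quartet=2 acc=0x9DB bytes_emitted=0
After char 2 ('I'=8): chars_in_quartet=3 acc=0x276C8 bytes_emitted=0
After char 3 ('v'=47): chars_in_quartet=4 acc=0x9DB22F -> emit 9D B2 2F, reset; bytes_emitted=3
After char 4 ('W'=22): chars_in_quartet=1 acc=0x16 bytes_emitted=3
After char 5 ('Q'=16): chars_in_quartet=2 acc=0x590 bytes_emitted=3
After char 6 ('y'=50): chars_in_quartet=3 acc=0x16432 bytes_emitted=3
After char 7 ('6'=58): chars_in_quartet=4 acc=0x590CBA -> emit 59 0C BA, reset; bytes_emitted=6
After char 8 ('m'=38): chars_in_quartet=1 acc=0x26 bytes_emitted=6
After char 9 ('w'=48): chars_in_quartet=2 acc=0x9B0 bytes_emitted=6
Padding '==': partial quartet acc=0x9B0 -> emit 9B; bytes_emitted=7

Answer: 9D B2 2F 59 0C BA 9B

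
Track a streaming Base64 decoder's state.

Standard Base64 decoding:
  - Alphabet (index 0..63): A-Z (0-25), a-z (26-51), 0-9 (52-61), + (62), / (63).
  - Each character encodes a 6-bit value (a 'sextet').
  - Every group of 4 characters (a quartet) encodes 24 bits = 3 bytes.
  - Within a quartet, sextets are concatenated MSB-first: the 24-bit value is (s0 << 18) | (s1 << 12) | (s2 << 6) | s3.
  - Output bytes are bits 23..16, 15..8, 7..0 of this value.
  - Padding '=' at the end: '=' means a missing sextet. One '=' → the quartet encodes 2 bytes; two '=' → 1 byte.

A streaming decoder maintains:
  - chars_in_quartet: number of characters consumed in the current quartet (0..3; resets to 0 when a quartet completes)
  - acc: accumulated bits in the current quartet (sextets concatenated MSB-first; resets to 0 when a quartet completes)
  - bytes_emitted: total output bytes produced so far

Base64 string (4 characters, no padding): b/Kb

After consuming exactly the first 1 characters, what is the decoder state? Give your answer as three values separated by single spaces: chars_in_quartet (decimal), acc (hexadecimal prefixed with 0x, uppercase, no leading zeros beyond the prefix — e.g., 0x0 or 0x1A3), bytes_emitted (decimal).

Answer: 1 0x1B 0

Derivation:
After char 0 ('b'=27): chars_in_quartet=1 acc=0x1B bytes_emitted=0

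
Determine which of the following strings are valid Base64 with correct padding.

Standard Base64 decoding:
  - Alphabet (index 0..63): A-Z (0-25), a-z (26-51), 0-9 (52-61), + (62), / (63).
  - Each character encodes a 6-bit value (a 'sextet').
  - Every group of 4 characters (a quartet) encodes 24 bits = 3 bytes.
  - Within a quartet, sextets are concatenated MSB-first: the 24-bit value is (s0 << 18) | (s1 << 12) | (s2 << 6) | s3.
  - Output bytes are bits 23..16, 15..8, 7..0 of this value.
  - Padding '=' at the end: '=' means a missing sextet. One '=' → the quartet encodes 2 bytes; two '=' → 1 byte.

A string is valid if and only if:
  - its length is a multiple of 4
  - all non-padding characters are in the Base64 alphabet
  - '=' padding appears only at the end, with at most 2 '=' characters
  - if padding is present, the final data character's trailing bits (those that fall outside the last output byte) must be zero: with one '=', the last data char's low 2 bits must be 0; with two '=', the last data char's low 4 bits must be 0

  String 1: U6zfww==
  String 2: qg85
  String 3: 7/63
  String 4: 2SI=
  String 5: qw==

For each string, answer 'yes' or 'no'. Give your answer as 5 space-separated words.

Answer: yes yes yes yes yes

Derivation:
String 1: 'U6zfww==' → valid
String 2: 'qg85' → valid
String 3: '7/63' → valid
String 4: '2SI=' → valid
String 5: 'qw==' → valid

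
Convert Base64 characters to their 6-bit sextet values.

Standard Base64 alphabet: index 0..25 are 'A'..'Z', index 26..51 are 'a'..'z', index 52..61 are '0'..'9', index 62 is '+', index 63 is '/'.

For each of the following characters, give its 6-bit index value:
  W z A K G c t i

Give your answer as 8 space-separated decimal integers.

'W': A..Z range, ord('W') − ord('A') = 22
'z': a..z range, 26 + ord('z') − ord('a') = 51
'A': A..Z range, ord('A') − ord('A') = 0
'K': A..Z range, ord('K') − ord('A') = 10
'G': A..Z range, ord('G') − ord('A') = 6
'c': a..z range, 26 + ord('c') − ord('a') = 28
't': a..z range, 26 + ord('t') − ord('a') = 45
'i': a..z range, 26 + ord('i') − ord('a') = 34

Answer: 22 51 0 10 6 28 45 34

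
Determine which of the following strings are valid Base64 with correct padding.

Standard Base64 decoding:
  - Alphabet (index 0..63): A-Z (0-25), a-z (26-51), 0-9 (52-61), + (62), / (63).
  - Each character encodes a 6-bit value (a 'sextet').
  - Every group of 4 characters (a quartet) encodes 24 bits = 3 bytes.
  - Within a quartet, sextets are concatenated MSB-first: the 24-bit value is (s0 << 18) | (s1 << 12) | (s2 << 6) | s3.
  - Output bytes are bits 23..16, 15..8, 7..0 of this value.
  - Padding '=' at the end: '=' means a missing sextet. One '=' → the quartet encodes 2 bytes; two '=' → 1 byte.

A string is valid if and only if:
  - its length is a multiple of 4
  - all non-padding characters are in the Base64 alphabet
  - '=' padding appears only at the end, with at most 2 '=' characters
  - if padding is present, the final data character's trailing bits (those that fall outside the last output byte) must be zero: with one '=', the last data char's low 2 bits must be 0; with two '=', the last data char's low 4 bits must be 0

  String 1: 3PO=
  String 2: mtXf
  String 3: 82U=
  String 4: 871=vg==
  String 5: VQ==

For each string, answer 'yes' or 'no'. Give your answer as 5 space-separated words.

Answer: no yes yes no yes

Derivation:
String 1: '3PO=' → invalid (bad trailing bits)
String 2: 'mtXf' → valid
String 3: '82U=' → valid
String 4: '871=vg==' → invalid (bad char(s): ['=']; '=' in middle)
String 5: 'VQ==' → valid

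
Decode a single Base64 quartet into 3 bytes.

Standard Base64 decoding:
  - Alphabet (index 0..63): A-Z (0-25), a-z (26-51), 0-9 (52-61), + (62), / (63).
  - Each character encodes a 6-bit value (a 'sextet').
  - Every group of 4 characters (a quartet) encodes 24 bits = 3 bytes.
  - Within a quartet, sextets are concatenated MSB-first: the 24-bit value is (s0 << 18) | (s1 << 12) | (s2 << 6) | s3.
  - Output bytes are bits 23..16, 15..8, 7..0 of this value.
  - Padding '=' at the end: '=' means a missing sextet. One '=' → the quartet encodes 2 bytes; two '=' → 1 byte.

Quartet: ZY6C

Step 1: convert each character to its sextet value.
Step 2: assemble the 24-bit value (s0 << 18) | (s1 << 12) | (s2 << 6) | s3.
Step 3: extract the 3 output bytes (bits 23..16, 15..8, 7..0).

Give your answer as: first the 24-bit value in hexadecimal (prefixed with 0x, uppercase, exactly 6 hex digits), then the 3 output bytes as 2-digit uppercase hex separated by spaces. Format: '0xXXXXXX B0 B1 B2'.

Sextets: Z=25, Y=24, 6=58, C=2
24-bit: (25<<18) | (24<<12) | (58<<6) | 2
      = 0x640000 | 0x018000 | 0x000E80 | 0x000002
      = 0x658E82
Bytes: (v>>16)&0xFF=65, (v>>8)&0xFF=8E, v&0xFF=82

Answer: 0x658E82 65 8E 82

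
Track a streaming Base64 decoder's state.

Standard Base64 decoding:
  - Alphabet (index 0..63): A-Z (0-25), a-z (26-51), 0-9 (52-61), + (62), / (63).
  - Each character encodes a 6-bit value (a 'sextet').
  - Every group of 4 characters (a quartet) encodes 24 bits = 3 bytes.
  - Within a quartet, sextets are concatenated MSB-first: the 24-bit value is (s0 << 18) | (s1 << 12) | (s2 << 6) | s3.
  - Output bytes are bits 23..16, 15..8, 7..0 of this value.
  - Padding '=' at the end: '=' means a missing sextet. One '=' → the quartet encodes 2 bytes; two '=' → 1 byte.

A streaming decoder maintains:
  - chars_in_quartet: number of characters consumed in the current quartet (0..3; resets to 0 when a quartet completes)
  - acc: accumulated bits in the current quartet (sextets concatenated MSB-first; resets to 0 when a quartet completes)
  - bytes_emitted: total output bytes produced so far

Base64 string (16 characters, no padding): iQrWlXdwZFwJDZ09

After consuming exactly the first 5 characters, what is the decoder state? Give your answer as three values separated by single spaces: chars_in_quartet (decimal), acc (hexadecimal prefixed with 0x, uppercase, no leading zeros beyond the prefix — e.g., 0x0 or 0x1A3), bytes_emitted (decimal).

After char 0 ('i'=34): chars_in_quartet=1 acc=0x22 bytes_emitted=0
After char 1 ('Q'=16): chars_in_quartet=2 acc=0x890 bytes_emitted=0
After char 2 ('r'=43): chars_in_quartet=3 acc=0x2242B bytes_emitted=0
After char 3 ('W'=22): chars_in_quartet=4 acc=0x890AD6 -> emit 89 0A D6, reset; bytes_emitted=3
After char 4 ('l'=37): chars_in_quartet=1 acc=0x25 bytes_emitted=3

Answer: 1 0x25 3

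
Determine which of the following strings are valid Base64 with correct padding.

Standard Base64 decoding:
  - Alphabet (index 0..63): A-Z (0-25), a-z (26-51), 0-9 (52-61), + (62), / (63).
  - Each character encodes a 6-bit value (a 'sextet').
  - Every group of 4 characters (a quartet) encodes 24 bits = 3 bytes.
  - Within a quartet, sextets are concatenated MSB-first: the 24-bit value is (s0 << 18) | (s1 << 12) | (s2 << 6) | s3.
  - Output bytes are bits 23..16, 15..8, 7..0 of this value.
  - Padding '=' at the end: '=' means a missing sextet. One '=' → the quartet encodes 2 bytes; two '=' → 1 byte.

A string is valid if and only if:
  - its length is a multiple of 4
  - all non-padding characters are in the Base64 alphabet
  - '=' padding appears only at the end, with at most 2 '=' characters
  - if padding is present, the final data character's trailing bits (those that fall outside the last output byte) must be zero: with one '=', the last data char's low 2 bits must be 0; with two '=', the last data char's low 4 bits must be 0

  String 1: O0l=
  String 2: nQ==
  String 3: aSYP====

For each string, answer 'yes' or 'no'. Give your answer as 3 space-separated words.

Answer: no yes no

Derivation:
String 1: 'O0l=' → invalid (bad trailing bits)
String 2: 'nQ==' → valid
String 3: 'aSYP====' → invalid (4 pad chars (max 2))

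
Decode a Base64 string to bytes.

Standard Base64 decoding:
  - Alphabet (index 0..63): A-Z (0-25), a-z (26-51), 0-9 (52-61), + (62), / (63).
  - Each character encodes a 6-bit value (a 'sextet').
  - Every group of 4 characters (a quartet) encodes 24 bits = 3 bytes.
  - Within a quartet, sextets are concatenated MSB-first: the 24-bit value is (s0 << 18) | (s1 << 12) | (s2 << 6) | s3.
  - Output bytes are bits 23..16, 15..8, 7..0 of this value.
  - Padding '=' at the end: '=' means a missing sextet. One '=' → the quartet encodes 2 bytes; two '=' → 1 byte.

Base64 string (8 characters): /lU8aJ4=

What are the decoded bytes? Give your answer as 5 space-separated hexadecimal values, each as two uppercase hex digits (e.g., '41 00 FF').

After char 0 ('/'=63): chars_in_quartet=1 acc=0x3F bytes_emitted=0
After char 1 ('l'=37): chars_in_quartet=2 acc=0xFE5 bytes_emitted=0
After char 2 ('U'=20): chars_in_quartet=3 acc=0x3F954 bytes_emitted=0
After char 3 ('8'=60): chars_in_quartet=4 acc=0xFE553C -> emit FE 55 3C, reset; bytes_emitted=3
After char 4 ('a'=26): chars_in_quartet=1 acc=0x1A bytes_emitted=3
After char 5 ('J'=9): chars_in_quartet=2 acc=0x689 bytes_emitted=3
After char 6 ('4'=56): chars_in_quartet=3 acc=0x1A278 bytes_emitted=3
Padding '=': partial quartet acc=0x1A278 -> emit 68 9E; bytes_emitted=5

Answer: FE 55 3C 68 9E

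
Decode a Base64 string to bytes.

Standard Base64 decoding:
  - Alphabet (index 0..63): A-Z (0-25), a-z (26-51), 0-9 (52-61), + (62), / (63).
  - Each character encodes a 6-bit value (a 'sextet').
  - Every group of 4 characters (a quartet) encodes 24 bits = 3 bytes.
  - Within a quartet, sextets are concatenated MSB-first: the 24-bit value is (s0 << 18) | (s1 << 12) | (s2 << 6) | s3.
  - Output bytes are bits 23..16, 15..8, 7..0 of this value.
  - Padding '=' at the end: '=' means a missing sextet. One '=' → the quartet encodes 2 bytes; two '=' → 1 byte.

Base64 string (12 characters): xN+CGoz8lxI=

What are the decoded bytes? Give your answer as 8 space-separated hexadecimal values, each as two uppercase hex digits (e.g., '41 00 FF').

Answer: C4 DF 82 1A 8C FC 97 12

Derivation:
After char 0 ('x'=49): chars_in_quartet=1 acc=0x31 bytes_emitted=0
After char 1 ('N'=13): chars_in_quartet=2 acc=0xC4D bytes_emitted=0
After char 2 ('+'=62): chars_in_quartet=3 acc=0x3137E bytes_emitted=0
After char 3 ('C'=2): chars_in_quartet=4 acc=0xC4DF82 -> emit C4 DF 82, reset; bytes_emitted=3
After char 4 ('G'=6): chars_in_quartet=1 acc=0x6 bytes_emitted=3
After char 5 ('o'=40): chars_in_quartet=2 acc=0x1A8 bytes_emitted=3
After char 6 ('z'=51): chars_in_quartet=3 acc=0x6A33 bytes_emitted=3
After char 7 ('8'=60): chars_in_quartet=4 acc=0x1A8CFC -> emit 1A 8C FC, reset; bytes_emitted=6
After char 8 ('l'=37): chars_in_quartet=1 acc=0x25 bytes_emitted=6
After char 9 ('x'=49): chars_in_quartet=2 acc=0x971 bytes_emitted=6
After char 10 ('I'=8): chars_in_quartet=3 acc=0x25C48 bytes_emitted=6
Padding '=': partial quartet acc=0x25C48 -> emit 97 12; bytes_emitted=8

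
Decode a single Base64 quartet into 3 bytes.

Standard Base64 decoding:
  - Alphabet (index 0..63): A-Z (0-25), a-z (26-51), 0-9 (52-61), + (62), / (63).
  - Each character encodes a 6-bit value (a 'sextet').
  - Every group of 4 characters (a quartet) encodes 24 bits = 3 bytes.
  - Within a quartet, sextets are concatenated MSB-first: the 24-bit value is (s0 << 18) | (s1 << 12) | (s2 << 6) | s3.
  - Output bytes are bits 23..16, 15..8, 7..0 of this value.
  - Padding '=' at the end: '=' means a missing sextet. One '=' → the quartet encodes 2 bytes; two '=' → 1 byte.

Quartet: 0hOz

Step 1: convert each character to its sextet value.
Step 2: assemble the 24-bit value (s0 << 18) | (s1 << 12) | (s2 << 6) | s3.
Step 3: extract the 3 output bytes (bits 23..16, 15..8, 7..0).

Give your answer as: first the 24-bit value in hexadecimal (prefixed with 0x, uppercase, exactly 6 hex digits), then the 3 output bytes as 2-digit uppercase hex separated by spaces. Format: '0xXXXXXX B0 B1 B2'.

Answer: 0xD213B3 D2 13 B3

Derivation:
Sextets: 0=52, h=33, O=14, z=51
24-bit: (52<<18) | (33<<12) | (14<<6) | 51
      = 0xD00000 | 0x021000 | 0x000380 | 0x000033
      = 0xD213B3
Bytes: (v>>16)&0xFF=D2, (v>>8)&0xFF=13, v&0xFF=B3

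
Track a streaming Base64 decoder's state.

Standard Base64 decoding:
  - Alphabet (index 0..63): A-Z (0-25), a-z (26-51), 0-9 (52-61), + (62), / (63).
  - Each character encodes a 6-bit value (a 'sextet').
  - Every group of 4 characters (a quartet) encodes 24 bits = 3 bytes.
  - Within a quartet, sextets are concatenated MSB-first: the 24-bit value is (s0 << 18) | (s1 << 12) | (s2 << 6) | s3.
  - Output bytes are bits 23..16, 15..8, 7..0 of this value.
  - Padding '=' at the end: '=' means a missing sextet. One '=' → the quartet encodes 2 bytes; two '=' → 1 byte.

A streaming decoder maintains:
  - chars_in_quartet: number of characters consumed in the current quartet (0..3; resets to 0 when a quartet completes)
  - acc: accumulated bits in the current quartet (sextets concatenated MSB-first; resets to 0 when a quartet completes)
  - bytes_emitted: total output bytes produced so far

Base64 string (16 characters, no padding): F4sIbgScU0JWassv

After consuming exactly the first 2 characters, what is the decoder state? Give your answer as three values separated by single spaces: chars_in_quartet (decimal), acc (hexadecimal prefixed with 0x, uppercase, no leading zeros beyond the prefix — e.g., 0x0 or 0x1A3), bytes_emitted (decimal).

Answer: 2 0x178 0

Derivation:
After char 0 ('F'=5): chars_in_quartet=1 acc=0x5 bytes_emitted=0
After char 1 ('4'=56): chars_in_quartet=2 acc=0x178 bytes_emitted=0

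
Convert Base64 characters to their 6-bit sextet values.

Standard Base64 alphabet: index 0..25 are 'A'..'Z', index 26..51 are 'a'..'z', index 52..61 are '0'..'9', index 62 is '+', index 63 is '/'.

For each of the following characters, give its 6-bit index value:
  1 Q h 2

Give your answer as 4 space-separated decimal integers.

Answer: 53 16 33 54

Derivation:
'1': 0..9 range, 52 + ord('1') − ord('0') = 53
'Q': A..Z range, ord('Q') − ord('A') = 16
'h': a..z range, 26 + ord('h') − ord('a') = 33
'2': 0..9 range, 52 + ord('2') − ord('0') = 54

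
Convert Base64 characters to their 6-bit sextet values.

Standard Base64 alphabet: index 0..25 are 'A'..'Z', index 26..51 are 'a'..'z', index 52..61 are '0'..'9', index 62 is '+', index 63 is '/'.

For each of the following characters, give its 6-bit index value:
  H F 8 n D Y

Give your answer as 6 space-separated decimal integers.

Answer: 7 5 60 39 3 24

Derivation:
'H': A..Z range, ord('H') − ord('A') = 7
'F': A..Z range, ord('F') − ord('A') = 5
'8': 0..9 range, 52 + ord('8') − ord('0') = 60
'n': a..z range, 26 + ord('n') − ord('a') = 39
'D': A..Z range, ord('D') − ord('A') = 3
'Y': A..Z range, ord('Y') − ord('A') = 24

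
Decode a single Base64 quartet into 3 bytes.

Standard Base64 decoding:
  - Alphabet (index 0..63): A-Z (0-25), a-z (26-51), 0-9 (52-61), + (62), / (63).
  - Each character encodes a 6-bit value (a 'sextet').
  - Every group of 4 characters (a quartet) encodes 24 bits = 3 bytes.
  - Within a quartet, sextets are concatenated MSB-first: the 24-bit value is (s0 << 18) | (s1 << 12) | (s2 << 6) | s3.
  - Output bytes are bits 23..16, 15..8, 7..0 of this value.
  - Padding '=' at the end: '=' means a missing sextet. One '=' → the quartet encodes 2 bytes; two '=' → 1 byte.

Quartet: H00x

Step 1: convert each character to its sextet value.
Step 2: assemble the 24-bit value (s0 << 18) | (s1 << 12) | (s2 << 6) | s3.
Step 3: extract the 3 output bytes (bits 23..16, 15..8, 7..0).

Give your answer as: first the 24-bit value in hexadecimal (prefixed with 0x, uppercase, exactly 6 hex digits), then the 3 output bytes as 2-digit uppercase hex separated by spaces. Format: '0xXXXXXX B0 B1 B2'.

Sextets: H=7, 0=52, 0=52, x=49
24-bit: (7<<18) | (52<<12) | (52<<6) | 49
      = 0x1C0000 | 0x034000 | 0x000D00 | 0x000031
      = 0x1F4D31
Bytes: (v>>16)&0xFF=1F, (v>>8)&0xFF=4D, v&0xFF=31

Answer: 0x1F4D31 1F 4D 31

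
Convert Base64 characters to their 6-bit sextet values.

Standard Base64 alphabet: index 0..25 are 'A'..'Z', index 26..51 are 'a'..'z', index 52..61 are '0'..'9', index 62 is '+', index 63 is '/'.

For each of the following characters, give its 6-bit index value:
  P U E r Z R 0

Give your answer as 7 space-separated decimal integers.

Answer: 15 20 4 43 25 17 52

Derivation:
'P': A..Z range, ord('P') − ord('A') = 15
'U': A..Z range, ord('U') − ord('A') = 20
'E': A..Z range, ord('E') − ord('A') = 4
'r': a..z range, 26 + ord('r') − ord('a') = 43
'Z': A..Z range, ord('Z') − ord('A') = 25
'R': A..Z range, ord('R') − ord('A') = 17
'0': 0..9 range, 52 + ord('0') − ord('0') = 52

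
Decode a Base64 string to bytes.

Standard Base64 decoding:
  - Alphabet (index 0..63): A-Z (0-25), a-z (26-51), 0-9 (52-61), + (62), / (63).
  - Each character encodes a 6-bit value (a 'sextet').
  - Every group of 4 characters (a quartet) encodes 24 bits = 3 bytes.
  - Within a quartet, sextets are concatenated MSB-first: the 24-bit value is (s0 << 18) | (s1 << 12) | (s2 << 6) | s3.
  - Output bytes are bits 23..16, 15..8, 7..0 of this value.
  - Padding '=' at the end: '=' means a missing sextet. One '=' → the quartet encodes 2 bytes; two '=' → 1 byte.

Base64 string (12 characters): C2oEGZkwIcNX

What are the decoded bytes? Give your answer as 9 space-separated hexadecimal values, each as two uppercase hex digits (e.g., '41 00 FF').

After char 0 ('C'=2): chars_in_quartet=1 acc=0x2 bytes_emitted=0
After char 1 ('2'=54): chars_in_quartet=2 acc=0xB6 bytes_emitted=0
After char 2 ('o'=40): chars_in_quartet=3 acc=0x2DA8 bytes_emitted=0
After char 3 ('E'=4): chars_in_quartet=4 acc=0xB6A04 -> emit 0B 6A 04, reset; bytes_emitted=3
After char 4 ('G'=6): chars_in_quartet=1 acc=0x6 bytes_emitted=3
After char 5 ('Z'=25): chars_in_quartet=2 acc=0x199 bytes_emitted=3
After char 6 ('k'=36): chars_in_quartet=3 acc=0x6664 bytes_emitted=3
After char 7 ('w'=48): chars_in_quartet=4 acc=0x199930 -> emit 19 99 30, reset; bytes_emitted=6
After char 8 ('I'=8): chars_in_quartet=1 acc=0x8 bytes_emitted=6
After char 9 ('c'=28): chars_in_quartet=2 acc=0x21C bytes_emitted=6
After char 10 ('N'=13): chars_in_quartet=3 acc=0x870D bytes_emitted=6
After char 11 ('X'=23): chars_in_quartet=4 acc=0x21C357 -> emit 21 C3 57, reset; bytes_emitted=9

Answer: 0B 6A 04 19 99 30 21 C3 57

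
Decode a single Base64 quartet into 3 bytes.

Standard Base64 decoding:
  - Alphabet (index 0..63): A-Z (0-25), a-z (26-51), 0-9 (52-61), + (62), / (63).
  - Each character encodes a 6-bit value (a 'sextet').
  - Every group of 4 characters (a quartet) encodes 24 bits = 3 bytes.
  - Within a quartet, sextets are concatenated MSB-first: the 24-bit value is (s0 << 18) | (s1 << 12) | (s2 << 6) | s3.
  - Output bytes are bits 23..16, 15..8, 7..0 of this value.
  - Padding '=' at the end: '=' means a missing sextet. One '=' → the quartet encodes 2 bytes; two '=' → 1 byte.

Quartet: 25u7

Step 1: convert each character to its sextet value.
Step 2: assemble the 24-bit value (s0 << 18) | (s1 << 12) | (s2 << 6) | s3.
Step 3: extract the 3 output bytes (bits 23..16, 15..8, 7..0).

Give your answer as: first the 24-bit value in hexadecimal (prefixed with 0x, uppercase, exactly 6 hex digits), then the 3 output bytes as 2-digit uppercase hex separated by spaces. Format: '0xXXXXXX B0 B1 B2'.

Answer: 0xDB9BBB DB 9B BB

Derivation:
Sextets: 2=54, 5=57, u=46, 7=59
24-bit: (54<<18) | (57<<12) | (46<<6) | 59
      = 0xD80000 | 0x039000 | 0x000B80 | 0x00003B
      = 0xDB9BBB
Bytes: (v>>16)&0xFF=DB, (v>>8)&0xFF=9B, v&0xFF=BB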